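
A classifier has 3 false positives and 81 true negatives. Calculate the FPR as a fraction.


FPR = FP / (FP + TN) = 3 / 84 = 1/28.

1/28


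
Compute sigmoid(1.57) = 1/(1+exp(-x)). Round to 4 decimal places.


sigma(1.57) = 1/(1+e^(-1.57)) = 1/(1+0.208045) = 1/1.208045 = 0.8278.

0.8278


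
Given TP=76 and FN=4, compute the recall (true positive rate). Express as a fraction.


Recall = TP / (TP + FN) = 76 / 80 = 19/20.

19/20


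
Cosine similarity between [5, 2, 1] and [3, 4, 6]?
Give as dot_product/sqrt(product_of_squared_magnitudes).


dot = 29. |a|^2 = 30, |b|^2 = 61. cos = 29/sqrt(1830).

29/sqrt(1830)


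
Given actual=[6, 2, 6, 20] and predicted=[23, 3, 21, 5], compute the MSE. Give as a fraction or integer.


MSE = (1/4) * ((6-23)^2=289 + (2-3)^2=1 + (6-21)^2=225 + (20-5)^2=225). Sum = 740. MSE = 185.

185


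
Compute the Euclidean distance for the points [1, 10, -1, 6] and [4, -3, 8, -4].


d = sqrt(sum of squared differences). (1-4)^2=9, (10--3)^2=169, (-1-8)^2=81, (6--4)^2=100. Sum = 359.

sqrt(359)


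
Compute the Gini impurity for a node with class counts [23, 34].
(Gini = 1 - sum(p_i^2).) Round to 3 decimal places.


Total = 57. Proportions: 23/57, 34/57. sum(p_i^2) = 0.5186. Gini = 1 - 0.5186 = 0.4814, which rounds to 0.481.

0.481


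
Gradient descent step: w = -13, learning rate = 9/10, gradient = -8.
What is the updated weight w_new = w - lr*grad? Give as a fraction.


w_new = -13 - 9/10 * -8 = -13 - -36/5 = -29/5.

-29/5


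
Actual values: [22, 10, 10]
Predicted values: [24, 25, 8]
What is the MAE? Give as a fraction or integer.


MAE = (1/3) * (|22-24|=2 + |10-25|=15 + |10-8|=2). Sum = 19. MAE = 19/3.

19/3


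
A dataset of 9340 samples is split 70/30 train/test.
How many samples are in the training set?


Test set = 9340 * 30% = 2802. Training set = 9340 - 2802 = 6538.

6538


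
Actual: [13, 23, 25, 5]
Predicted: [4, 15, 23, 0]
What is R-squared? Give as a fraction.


Mean(y) = 33/2. SS_res = 174. SS_tot = 259. R^2 = 1 - 174/(259) = 85/259.

85/259


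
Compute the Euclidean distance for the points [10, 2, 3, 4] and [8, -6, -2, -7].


d = sqrt(sum of squared differences). (10-8)^2=4, (2--6)^2=64, (3--2)^2=25, (4--7)^2=121. Sum = 214.

sqrt(214)


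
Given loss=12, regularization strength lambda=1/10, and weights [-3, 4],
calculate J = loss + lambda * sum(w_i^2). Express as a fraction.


L2 sq norm = sum(w^2) = 25. J = 12 + 1/10 * 25 = 29/2.

29/2


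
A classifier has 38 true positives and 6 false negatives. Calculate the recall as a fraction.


Recall = TP / (TP + FN) = 38 / 44 = 19/22.

19/22


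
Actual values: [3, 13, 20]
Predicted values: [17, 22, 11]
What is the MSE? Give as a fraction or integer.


MSE = (1/3) * ((3-17)^2=196 + (13-22)^2=81 + (20-11)^2=81). Sum = 358. MSE = 358/3.

358/3


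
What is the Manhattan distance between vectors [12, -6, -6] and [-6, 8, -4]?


d = sum of absolute differences: |12--6|=18 + |-6-8|=14 + |-6--4|=2 = 34.

34


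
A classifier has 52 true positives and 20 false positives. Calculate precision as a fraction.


Precision = TP / (TP + FP) = 52 / 72 = 13/18.

13/18


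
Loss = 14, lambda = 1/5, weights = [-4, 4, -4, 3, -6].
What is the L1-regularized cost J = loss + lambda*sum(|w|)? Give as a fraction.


L1 norm = sum(|w|) = 21. J = 14 + 1/5 * 21 = 91/5.

91/5


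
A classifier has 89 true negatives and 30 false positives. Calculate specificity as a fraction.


Specificity = TN / (TN + FP) = 89 / 119 = 89/119.

89/119


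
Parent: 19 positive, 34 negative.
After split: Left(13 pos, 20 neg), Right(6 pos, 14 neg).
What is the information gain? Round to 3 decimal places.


H(parent) = 0.9414. H(left) = 0.9673, H(right) = 0.8813. Weighted = (33/53)*0.9673 + (20/53)*0.8813 = 0.9348. IG = 0.9414 - 0.9348 = 0.0066, which rounds to 0.007.

0.007


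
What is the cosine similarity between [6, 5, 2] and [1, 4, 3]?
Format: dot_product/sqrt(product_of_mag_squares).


dot = 32. |a|^2 = 65, |b|^2 = 26. cos = 32/sqrt(1690).

32/sqrt(1690)


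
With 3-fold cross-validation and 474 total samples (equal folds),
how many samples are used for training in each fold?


Each validation fold has 474/3 = 158 samples. Training set = 474 - 158 = 316.

316


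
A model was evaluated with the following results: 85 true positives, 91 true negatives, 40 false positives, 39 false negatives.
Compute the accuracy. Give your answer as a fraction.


Accuracy = (TP + TN) / (TP + TN + FP + FN) = (85 + 91) / 255 = 176/255.

176/255


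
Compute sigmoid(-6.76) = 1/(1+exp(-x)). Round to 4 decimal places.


sigma(-6.76) = 1/(1+e^(6.76)) = 1/(1+862.642196) = 1/863.642196 = 0.0012.

0.0012


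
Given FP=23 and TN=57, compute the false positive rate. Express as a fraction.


FPR = FP / (FP + TN) = 23 / 80 = 23/80.

23/80


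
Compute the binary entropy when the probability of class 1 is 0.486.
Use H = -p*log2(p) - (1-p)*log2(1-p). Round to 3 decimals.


H = -0.486*log2(0.486) - 0.514*log2(0.514) = 0.999.

0.999


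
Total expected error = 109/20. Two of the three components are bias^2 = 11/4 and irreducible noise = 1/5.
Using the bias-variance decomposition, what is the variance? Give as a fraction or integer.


Total error = bias^2 + variance + irreducible noise. So variance = 109/20 - 11/4 - 1/5 = 5/2.

5/2


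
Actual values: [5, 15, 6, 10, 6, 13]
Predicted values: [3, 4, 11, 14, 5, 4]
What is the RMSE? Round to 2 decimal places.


MSE = 41.3333. RMSE = sqrt(41.3333) = 6.43.

6.43


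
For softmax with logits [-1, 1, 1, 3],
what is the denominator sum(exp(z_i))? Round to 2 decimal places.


Denom = e^-1=0.3679 + e^1=2.7183 + e^1=2.7183 + e^3=20.0855. Sum = 25.8900, which rounds to 25.89.

25.89


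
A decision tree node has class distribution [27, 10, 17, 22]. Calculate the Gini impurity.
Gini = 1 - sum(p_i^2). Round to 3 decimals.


Total = 76. Proportions: 27/76, 10/76, 17/76, 22/76. sum(p_i^2) = 0.2774. Gini = 1 - 0.2774 = 0.7226, which rounds to 0.723.

0.723


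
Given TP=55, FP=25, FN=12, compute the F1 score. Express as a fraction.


Precision = 55/80 = 11/16. Recall = 55/67 = 55/67. F1 = 2*P*R/(P+R) = 110/147.

110/147


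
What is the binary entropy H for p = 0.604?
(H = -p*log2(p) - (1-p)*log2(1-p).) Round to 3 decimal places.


H = -0.604*log2(0.604) - 0.396*log2(0.396) = 0.969.

0.969


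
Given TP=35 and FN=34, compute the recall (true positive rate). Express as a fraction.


Recall = TP / (TP + FN) = 35 / 69 = 35/69.

35/69


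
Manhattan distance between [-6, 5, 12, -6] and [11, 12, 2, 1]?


d = sum of absolute differences: |-6-11|=17 + |5-12|=7 + |12-2|=10 + |-6-1|=7 = 41.

41


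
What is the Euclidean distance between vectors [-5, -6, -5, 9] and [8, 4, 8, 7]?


d = sqrt(sum of squared differences). (-5-8)^2=169, (-6-4)^2=100, (-5-8)^2=169, (9-7)^2=4. Sum = 442.

sqrt(442)


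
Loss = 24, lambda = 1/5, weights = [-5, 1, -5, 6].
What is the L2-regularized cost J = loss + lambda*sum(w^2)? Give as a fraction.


L2 sq norm = sum(w^2) = 87. J = 24 + 1/5 * 87 = 207/5.

207/5


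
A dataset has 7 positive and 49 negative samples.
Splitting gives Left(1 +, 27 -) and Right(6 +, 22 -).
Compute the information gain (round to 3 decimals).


H(parent) = 0.5436. H(left) = 0.2223, H(right) = 0.7496. Weighted = (28/56)*0.2223 + (28/56)*0.7496 = 0.4860. IG = 0.5436 - 0.4860 = 0.0576, which rounds to 0.058.

0.058


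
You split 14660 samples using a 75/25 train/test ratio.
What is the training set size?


Test set = 14660 * 25% = 3665. Training set = 14660 - 3665 = 10995.

10995


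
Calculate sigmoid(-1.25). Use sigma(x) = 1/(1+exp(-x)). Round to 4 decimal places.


sigma(-1.25) = 1/(1+e^(1.25)) = 1/(1+3.490343) = 1/4.490343 = 0.2227.

0.2227


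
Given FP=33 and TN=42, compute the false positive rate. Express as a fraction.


FPR = FP / (FP + TN) = 33 / 75 = 11/25.

11/25


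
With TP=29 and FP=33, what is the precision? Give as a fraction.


Precision = TP / (TP + FP) = 29 / 62 = 29/62.

29/62


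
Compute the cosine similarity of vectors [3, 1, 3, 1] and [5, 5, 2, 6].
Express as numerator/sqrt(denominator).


dot = 32. |a|^2 = 20, |b|^2 = 90. cos = 32/sqrt(1800).

32/sqrt(1800)


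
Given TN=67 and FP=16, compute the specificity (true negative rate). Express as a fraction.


Specificity = TN / (TN + FP) = 67 / 83 = 67/83.

67/83


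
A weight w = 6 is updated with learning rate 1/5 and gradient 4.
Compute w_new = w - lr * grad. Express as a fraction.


w_new = 6 - 1/5 * 4 = 6 - 4/5 = 26/5.

26/5


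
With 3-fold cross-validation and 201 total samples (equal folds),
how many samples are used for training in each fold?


Each validation fold has 201/3 = 67 samples. Training set = 201 - 67 = 134.

134


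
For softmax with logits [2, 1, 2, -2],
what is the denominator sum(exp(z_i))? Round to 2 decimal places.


Denom = e^2=7.3891 + e^1=2.7183 + e^2=7.3891 + e^-2=0.1353. Sum = 17.6318, which rounds to 17.63.

17.63


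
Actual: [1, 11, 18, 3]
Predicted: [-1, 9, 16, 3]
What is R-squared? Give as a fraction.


Mean(y) = 33/4. SS_res = 12. SS_tot = 731/4. R^2 = 1 - 12/(731/4) = 683/731.

683/731


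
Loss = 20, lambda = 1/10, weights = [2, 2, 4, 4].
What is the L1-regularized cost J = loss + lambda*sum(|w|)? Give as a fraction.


L1 norm = sum(|w|) = 12. J = 20 + 1/10 * 12 = 106/5.

106/5


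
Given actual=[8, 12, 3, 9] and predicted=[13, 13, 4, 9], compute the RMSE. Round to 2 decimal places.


MSE = 6.7500. RMSE = sqrt(6.7500) = 2.60.

2.60


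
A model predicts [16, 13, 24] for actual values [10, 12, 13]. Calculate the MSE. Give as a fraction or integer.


MSE = (1/3) * ((10-16)^2=36 + (12-13)^2=1 + (13-24)^2=121). Sum = 158. MSE = 158/3.

158/3


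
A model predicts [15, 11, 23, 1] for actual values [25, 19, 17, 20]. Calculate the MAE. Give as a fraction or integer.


MAE = (1/4) * (|25-15|=10 + |19-11|=8 + |17-23|=6 + |20-1|=19). Sum = 43. MAE = 43/4.

43/4


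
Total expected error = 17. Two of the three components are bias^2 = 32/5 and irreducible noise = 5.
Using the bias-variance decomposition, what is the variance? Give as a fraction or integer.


Total error = bias^2 + variance + irreducible noise. So variance = 17 - 32/5 - 5 = 28/5.

28/5


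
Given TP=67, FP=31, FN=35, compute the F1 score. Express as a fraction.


Precision = 67/98 = 67/98. Recall = 67/102 = 67/102. F1 = 2*P*R/(P+R) = 67/100.

67/100


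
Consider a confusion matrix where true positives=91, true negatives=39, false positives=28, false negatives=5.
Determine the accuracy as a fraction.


Accuracy = (TP + TN) / (TP + TN + FP + FN) = (91 + 39) / 163 = 130/163.

130/163


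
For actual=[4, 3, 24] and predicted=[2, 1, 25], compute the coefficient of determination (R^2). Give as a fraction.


Mean(y) = 31/3. SS_res = 9. SS_tot = 842/3. R^2 = 1 - 9/(842/3) = 815/842.

815/842


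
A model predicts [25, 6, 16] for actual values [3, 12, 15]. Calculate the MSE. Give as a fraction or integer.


MSE = (1/3) * ((3-25)^2=484 + (12-6)^2=36 + (15-16)^2=1). Sum = 521. MSE = 521/3.

521/3


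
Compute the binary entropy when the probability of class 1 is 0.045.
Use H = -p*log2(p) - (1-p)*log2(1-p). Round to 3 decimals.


H = -0.045*log2(0.045) - 0.955*log2(0.955) = 0.265.

0.265


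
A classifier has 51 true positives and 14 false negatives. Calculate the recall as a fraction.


Recall = TP / (TP + FN) = 51 / 65 = 51/65.

51/65


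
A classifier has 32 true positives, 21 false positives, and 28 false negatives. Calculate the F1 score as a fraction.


Precision = 32/53 = 32/53. Recall = 32/60 = 8/15. F1 = 2*P*R/(P+R) = 64/113.

64/113


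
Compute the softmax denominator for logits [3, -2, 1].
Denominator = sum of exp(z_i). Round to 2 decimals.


Denom = e^3=20.0855 + e^-2=0.1353 + e^1=2.7183. Sum = 22.9391, which rounds to 22.94.

22.94


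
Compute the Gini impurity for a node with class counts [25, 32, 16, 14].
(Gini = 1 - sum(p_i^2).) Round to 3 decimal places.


Total = 87. Proportions: 25/87, 32/87, 16/87, 14/87. sum(p_i^2) = 0.2776. Gini = 1 - 0.2776 = 0.7224, which rounds to 0.722.

0.722


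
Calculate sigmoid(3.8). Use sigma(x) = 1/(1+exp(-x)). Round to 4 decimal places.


sigma(3.8) = 1/(1+e^(-3.8)) = 1/(1+0.022371) = 1/1.022371 = 0.9781.

0.9781


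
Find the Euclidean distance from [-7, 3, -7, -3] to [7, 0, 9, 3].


d = sqrt(sum of squared differences). (-7-7)^2=196, (3-0)^2=9, (-7-9)^2=256, (-3-3)^2=36. Sum = 497.

sqrt(497)


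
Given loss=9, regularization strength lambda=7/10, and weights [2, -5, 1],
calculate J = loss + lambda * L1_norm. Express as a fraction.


L1 norm = sum(|w|) = 8. J = 9 + 7/10 * 8 = 73/5.

73/5


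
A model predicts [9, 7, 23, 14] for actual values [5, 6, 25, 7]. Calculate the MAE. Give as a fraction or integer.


MAE = (1/4) * (|5-9|=4 + |6-7|=1 + |25-23|=2 + |7-14|=7). Sum = 14. MAE = 7/2.

7/2


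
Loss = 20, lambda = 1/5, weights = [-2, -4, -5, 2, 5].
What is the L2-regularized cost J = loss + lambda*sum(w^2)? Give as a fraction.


L2 sq norm = sum(w^2) = 74. J = 20 + 1/5 * 74 = 174/5.

174/5


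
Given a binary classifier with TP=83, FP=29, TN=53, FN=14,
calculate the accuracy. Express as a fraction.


Accuracy = (TP + TN) / (TP + TN + FP + FN) = (83 + 53) / 179 = 136/179.

136/179


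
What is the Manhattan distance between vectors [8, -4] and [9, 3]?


d = sum of absolute differences: |8-9|=1 + |-4-3|=7 = 8.

8


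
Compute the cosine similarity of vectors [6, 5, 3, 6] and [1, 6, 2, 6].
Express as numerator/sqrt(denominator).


dot = 78. |a|^2 = 106, |b|^2 = 77. cos = 78/sqrt(8162).

78/sqrt(8162)


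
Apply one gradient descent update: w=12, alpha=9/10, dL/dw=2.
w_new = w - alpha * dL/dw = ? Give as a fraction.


w_new = 12 - 9/10 * 2 = 12 - 9/5 = 51/5.

51/5


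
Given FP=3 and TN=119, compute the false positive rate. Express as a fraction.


FPR = FP / (FP + TN) = 3 / 122 = 3/122.

3/122


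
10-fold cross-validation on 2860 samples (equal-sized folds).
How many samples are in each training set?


Each validation fold has 2860/10 = 286 samples. Training set = 2860 - 286 = 2574.

2574


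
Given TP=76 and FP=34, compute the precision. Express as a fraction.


Precision = TP / (TP + FP) = 76 / 110 = 38/55.

38/55


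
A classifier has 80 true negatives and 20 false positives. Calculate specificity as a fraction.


Specificity = TN / (TN + FP) = 80 / 100 = 4/5.

4/5


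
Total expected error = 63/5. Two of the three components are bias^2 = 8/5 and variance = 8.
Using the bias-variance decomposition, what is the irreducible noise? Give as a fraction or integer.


Total error = bias^2 + variance + irreducible noise. So irreducible noise = 63/5 - 8/5 - 8 = 3.

3


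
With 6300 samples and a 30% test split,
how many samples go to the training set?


Test set = 6300 * 30% = 1890. Training set = 6300 - 1890 = 4410.

4410


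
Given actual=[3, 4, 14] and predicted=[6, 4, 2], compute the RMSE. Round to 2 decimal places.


MSE = 51.0000. RMSE = sqrt(51.0000) = 7.14.

7.14


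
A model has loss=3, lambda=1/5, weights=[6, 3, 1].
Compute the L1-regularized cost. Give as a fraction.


L1 norm = sum(|w|) = 10. J = 3 + 1/5 * 10 = 5.

5


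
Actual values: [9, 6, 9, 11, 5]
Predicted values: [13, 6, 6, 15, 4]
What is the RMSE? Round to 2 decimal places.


MSE = 8.4000. RMSE = sqrt(8.4000) = 2.90.

2.90


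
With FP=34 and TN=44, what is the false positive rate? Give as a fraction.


FPR = FP / (FP + TN) = 34 / 78 = 17/39.

17/39


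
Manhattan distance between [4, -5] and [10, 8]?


d = sum of absolute differences: |4-10|=6 + |-5-8|=13 = 19.

19


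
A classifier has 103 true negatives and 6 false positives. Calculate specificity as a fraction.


Specificity = TN / (TN + FP) = 103 / 109 = 103/109.

103/109


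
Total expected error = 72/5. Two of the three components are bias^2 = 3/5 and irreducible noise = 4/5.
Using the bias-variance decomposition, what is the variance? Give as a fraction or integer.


Total error = bias^2 + variance + irreducible noise. So variance = 72/5 - 3/5 - 4/5 = 13.

13


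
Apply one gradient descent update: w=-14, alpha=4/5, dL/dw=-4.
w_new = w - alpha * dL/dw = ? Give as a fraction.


w_new = -14 - 4/5 * -4 = -14 - -16/5 = -54/5.

-54/5


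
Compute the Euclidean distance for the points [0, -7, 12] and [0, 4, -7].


d = sqrt(sum of squared differences). (0-0)^2=0, (-7-4)^2=121, (12--7)^2=361. Sum = 482.

sqrt(482)


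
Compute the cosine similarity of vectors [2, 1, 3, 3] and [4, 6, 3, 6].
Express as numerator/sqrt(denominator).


dot = 41. |a|^2 = 23, |b|^2 = 97. cos = 41/sqrt(2231).

41/sqrt(2231)


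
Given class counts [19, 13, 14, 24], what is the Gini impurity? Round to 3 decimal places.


Total = 70. Proportions: 19/70, 13/70, 14/70, 24/70. sum(p_i^2) = 0.2657. Gini = 1 - 0.2657 = 0.7343, which rounds to 0.734.

0.734


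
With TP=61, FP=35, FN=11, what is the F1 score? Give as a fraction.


Precision = 61/96 = 61/96. Recall = 61/72 = 61/72. F1 = 2*P*R/(P+R) = 61/84.

61/84


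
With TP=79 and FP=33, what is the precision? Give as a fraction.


Precision = TP / (TP + FP) = 79 / 112 = 79/112.

79/112


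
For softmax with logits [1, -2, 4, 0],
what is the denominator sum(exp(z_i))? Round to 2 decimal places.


Denom = e^1=2.7183 + e^-2=0.1353 + e^4=54.5982 + e^0=1.0000. Sum = 58.4518, which rounds to 58.45.

58.45


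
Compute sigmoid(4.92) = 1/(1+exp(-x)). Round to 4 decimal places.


sigma(4.92) = 1/(1+e^(-4.92)) = 1/(1+0.007299) = 1/1.007299 = 0.9928.

0.9928


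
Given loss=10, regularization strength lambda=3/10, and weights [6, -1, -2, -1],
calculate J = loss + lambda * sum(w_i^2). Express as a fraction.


L2 sq norm = sum(w^2) = 42. J = 10 + 3/10 * 42 = 113/5.

113/5


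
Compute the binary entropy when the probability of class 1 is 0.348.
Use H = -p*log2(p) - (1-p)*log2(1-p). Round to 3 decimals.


H = -0.348*log2(0.348) - 0.652*log2(0.652) = 0.932.

0.932


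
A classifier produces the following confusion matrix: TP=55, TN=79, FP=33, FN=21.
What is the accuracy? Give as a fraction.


Accuracy = (TP + TN) / (TP + TN + FP + FN) = (55 + 79) / 188 = 67/94.

67/94


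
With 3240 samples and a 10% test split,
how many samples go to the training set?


Test set = 3240 * 10% = 324. Training set = 3240 - 324 = 2916.

2916


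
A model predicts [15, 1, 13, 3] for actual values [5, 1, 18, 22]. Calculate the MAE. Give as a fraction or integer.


MAE = (1/4) * (|5-15|=10 + |1-1|=0 + |18-13|=5 + |22-3|=19). Sum = 34. MAE = 17/2.

17/2


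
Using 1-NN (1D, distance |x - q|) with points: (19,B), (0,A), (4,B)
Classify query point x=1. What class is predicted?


Distances: |19-1|=18, |0-1|=1, |4-1|=3. 1 nearest: (0,A). Counts: {'A': 1}. Majority class: A.

A


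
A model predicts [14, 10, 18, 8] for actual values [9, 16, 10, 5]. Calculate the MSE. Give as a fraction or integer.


MSE = (1/4) * ((9-14)^2=25 + (16-10)^2=36 + (10-18)^2=64 + (5-8)^2=9). Sum = 134. MSE = 67/2.

67/2


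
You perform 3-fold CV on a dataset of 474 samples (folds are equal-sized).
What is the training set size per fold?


Each validation fold has 474/3 = 158 samples. Training set = 474 - 158 = 316.

316


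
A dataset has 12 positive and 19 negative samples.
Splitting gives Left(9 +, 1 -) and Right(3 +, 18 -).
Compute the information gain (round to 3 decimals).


H(parent) = 0.9629. H(left) = 0.4690, H(right) = 0.5917. Weighted = (10/31)*0.4690 + (21/31)*0.5917 = 0.5521. IG = 0.9629 - 0.5521 = 0.4108, which rounds to 0.411.

0.411


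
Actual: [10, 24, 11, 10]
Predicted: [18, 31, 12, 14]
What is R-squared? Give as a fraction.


Mean(y) = 55/4. SS_res = 130. SS_tot = 563/4. R^2 = 1 - 130/(563/4) = 43/563.

43/563


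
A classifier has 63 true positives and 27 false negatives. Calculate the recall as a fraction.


Recall = TP / (TP + FN) = 63 / 90 = 7/10.

7/10


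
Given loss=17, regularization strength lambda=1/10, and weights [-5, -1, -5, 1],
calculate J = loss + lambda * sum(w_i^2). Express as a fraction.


L2 sq norm = sum(w^2) = 52. J = 17 + 1/10 * 52 = 111/5.

111/5


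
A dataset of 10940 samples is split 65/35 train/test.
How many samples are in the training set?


Test set = 10940 * 35% = 3829. Training set = 10940 - 3829 = 7111.

7111


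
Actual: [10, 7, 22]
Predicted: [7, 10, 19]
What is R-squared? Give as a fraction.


Mean(y) = 13. SS_res = 27. SS_tot = 126. R^2 = 1 - 27/(126) = 11/14.

11/14


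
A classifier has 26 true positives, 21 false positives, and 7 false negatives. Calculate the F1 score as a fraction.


Precision = 26/47 = 26/47. Recall = 26/33 = 26/33. F1 = 2*P*R/(P+R) = 13/20.

13/20


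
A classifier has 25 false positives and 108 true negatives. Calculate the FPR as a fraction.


FPR = FP / (FP + TN) = 25 / 133 = 25/133.

25/133


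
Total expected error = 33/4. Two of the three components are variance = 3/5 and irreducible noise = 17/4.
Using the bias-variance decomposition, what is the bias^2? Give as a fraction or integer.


Total error = bias^2 + variance + irreducible noise. So bias^2 = 33/4 - 3/5 - 17/4 = 17/5.

17/5


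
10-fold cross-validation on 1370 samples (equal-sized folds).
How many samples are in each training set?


Each validation fold has 1370/10 = 137 samples. Training set = 1370 - 137 = 1233.

1233


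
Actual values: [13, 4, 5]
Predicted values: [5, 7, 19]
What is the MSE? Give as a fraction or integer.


MSE = (1/3) * ((13-5)^2=64 + (4-7)^2=9 + (5-19)^2=196). Sum = 269. MSE = 269/3.

269/3


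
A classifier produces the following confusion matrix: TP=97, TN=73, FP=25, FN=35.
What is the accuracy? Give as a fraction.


Accuracy = (TP + TN) / (TP + TN + FP + FN) = (97 + 73) / 230 = 17/23.

17/23


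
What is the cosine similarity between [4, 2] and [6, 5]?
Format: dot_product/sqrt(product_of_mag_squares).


dot = 34. |a|^2 = 20, |b|^2 = 61. cos = 34/sqrt(1220).

34/sqrt(1220)


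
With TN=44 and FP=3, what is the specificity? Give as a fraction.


Specificity = TN / (TN + FP) = 44 / 47 = 44/47.

44/47


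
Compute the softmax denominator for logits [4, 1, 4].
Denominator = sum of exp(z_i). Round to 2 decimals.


Denom = e^4=54.5982 + e^1=2.7183 + e^4=54.5982. Sum = 111.9147, which rounds to 111.91.

111.91


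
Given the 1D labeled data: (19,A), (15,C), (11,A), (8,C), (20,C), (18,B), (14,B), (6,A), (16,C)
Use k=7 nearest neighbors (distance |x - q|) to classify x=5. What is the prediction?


Distances: |19-5|=14, |15-5|=10, |11-5|=6, |8-5|=3, |20-5|=15, |18-5|=13, |14-5|=9, |6-5|=1, |16-5|=11. 7 nearest: (6,A), (8,C), (11,A), (14,B), (15,C), (16,C), (18,B). Counts: {'A': 2, 'C': 3, 'B': 2}. Majority class: C.

C


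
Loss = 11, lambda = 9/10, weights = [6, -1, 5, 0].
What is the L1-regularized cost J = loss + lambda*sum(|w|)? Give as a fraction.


L1 norm = sum(|w|) = 12. J = 11 + 9/10 * 12 = 109/5.

109/5


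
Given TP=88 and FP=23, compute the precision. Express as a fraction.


Precision = TP / (TP + FP) = 88 / 111 = 88/111.

88/111


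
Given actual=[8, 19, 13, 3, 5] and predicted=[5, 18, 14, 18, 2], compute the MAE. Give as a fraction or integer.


MAE = (1/5) * (|8-5|=3 + |19-18|=1 + |13-14|=1 + |3-18|=15 + |5-2|=3). Sum = 23. MAE = 23/5.

23/5


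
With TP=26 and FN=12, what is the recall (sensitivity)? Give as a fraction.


Recall = TP / (TP + FN) = 26 / 38 = 13/19.

13/19


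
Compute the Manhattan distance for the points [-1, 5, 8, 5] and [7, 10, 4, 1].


d = sum of absolute differences: |-1-7|=8 + |5-10|=5 + |8-4|=4 + |5-1|=4 = 21.

21


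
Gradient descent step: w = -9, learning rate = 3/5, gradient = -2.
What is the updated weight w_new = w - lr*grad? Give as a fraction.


w_new = -9 - 3/5 * -2 = -9 - -6/5 = -39/5.

-39/5


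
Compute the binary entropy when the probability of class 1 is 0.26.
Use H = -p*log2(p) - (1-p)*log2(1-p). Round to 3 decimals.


H = -0.26*log2(0.26) - 0.74*log2(0.74) = 0.827.

0.827


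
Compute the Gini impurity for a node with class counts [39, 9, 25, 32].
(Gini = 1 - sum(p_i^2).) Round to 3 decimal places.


Total = 105. Proportions: 39/105, 9/105, 25/105, 32/105. sum(p_i^2) = 0.2949. Gini = 1 - 0.2949 = 0.7051, which rounds to 0.705.

0.705


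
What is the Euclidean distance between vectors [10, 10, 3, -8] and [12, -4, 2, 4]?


d = sqrt(sum of squared differences). (10-12)^2=4, (10--4)^2=196, (3-2)^2=1, (-8-4)^2=144. Sum = 345.

sqrt(345)


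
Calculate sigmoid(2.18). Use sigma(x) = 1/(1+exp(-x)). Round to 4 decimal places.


sigma(2.18) = 1/(1+e^(-2.18)) = 1/(1+0.113042) = 1/1.113042 = 0.8984.

0.8984


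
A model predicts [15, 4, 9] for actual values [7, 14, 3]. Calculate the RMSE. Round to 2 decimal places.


MSE = 66.6667. RMSE = sqrt(66.6667) = 8.16.

8.16


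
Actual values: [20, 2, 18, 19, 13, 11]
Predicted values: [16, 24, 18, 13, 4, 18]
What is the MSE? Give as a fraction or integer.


MSE = (1/6) * ((20-16)^2=16 + (2-24)^2=484 + (18-18)^2=0 + (19-13)^2=36 + (13-4)^2=81 + (11-18)^2=49). Sum = 666. MSE = 111.

111


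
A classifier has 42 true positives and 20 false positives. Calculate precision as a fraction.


Precision = TP / (TP + FP) = 42 / 62 = 21/31.

21/31


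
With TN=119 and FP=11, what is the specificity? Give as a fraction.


Specificity = TN / (TN + FP) = 119 / 130 = 119/130.

119/130


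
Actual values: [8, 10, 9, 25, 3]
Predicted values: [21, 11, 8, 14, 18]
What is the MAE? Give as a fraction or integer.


MAE = (1/5) * (|8-21|=13 + |10-11|=1 + |9-8|=1 + |25-14|=11 + |3-18|=15). Sum = 41. MAE = 41/5.

41/5


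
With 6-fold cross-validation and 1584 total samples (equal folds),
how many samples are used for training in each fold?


Each validation fold has 1584/6 = 264 samples. Training set = 1584 - 264 = 1320.

1320


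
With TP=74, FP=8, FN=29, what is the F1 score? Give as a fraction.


Precision = 74/82 = 37/41. Recall = 74/103 = 74/103. F1 = 2*P*R/(P+R) = 4/5.

4/5


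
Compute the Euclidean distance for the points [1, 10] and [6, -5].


d = sqrt(sum of squared differences). (1-6)^2=25, (10--5)^2=225. Sum = 250.

sqrt(250)


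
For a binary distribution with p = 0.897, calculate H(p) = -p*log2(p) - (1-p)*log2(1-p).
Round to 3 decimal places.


H = -0.897*log2(0.897) - 0.103*log2(0.103) = 0.478.

0.478


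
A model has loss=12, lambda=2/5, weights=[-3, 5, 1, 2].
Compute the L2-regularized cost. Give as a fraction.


L2 sq norm = sum(w^2) = 39. J = 12 + 2/5 * 39 = 138/5.

138/5


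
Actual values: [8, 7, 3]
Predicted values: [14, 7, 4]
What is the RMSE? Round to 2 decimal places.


MSE = 12.3333. RMSE = sqrt(12.3333) = 3.51.

3.51


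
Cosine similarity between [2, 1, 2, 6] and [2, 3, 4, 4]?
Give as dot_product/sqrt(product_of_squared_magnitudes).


dot = 39. |a|^2 = 45, |b|^2 = 45. cos = 39/sqrt(2025).

39/sqrt(2025)


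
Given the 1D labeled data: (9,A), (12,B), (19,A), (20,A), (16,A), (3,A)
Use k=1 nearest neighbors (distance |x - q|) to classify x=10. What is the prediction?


Distances: |9-10|=1, |12-10|=2, |19-10|=9, |20-10|=10, |16-10|=6, |3-10|=7. 1 nearest: (9,A). Counts: {'A': 1}. Majority class: A.

A


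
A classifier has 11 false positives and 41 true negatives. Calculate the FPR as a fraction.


FPR = FP / (FP + TN) = 11 / 52 = 11/52.

11/52


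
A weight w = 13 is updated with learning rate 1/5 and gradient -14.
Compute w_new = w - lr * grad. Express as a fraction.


w_new = 13 - 1/5 * -14 = 13 - -14/5 = 79/5.

79/5


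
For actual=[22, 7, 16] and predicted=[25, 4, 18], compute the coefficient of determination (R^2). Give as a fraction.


Mean(y) = 15. SS_res = 22. SS_tot = 114. R^2 = 1 - 22/(114) = 46/57.

46/57


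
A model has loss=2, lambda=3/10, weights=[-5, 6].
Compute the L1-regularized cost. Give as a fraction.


L1 norm = sum(|w|) = 11. J = 2 + 3/10 * 11 = 53/10.

53/10


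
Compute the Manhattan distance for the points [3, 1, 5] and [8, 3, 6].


d = sum of absolute differences: |3-8|=5 + |1-3|=2 + |5-6|=1 = 8.

8


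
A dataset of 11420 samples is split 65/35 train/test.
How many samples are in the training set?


Test set = 11420 * 35% = 3997. Training set = 11420 - 3997 = 7423.

7423


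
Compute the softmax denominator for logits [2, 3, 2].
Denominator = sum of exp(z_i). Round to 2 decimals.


Denom = e^2=7.3891 + e^3=20.0855 + e^2=7.3891. Sum = 34.8637, which rounds to 34.86.

34.86


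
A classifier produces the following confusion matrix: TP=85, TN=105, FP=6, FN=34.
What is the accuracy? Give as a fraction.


Accuracy = (TP + TN) / (TP + TN + FP + FN) = (85 + 105) / 230 = 19/23.

19/23


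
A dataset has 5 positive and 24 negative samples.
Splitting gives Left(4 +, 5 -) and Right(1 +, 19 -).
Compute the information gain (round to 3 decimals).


H(parent) = 0.6632. H(left) = 0.9911, H(right) = 0.2864. Weighted = (9/29)*0.9911 + (20/29)*0.2864 = 0.5051. IG = 0.6632 - 0.5051 = 0.1581, which rounds to 0.158.

0.158


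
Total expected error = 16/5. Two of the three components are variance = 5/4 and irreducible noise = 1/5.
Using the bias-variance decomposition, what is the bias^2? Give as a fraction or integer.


Total error = bias^2 + variance + irreducible noise. So bias^2 = 16/5 - 5/4 - 1/5 = 7/4.

7/4


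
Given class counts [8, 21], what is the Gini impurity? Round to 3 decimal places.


Total = 29. Proportions: 8/29, 21/29. sum(p_i^2) = 0.6005. Gini = 1 - 0.6005 = 0.3995, which rounds to 0.400.

0.400


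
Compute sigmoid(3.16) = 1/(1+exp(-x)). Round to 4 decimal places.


sigma(3.16) = 1/(1+e^(-3.16)) = 1/(1+0.042426) = 1/1.042426 = 0.9593.

0.9593


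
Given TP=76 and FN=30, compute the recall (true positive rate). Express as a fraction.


Recall = TP / (TP + FN) = 76 / 106 = 38/53.

38/53


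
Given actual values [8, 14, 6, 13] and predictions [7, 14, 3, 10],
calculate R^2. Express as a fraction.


Mean(y) = 41/4. SS_res = 19. SS_tot = 179/4. R^2 = 1 - 19/(179/4) = 103/179.

103/179


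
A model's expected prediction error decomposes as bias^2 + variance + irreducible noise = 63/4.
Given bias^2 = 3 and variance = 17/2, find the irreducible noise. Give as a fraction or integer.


Total error = bias^2 + variance + irreducible noise. So irreducible noise = 63/4 - 3 - 17/2 = 17/4.

17/4


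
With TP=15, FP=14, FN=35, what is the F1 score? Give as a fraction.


Precision = 15/29 = 15/29. Recall = 15/50 = 3/10. F1 = 2*P*R/(P+R) = 30/79.

30/79


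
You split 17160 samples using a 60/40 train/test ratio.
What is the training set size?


Test set = 17160 * 40% = 6864. Training set = 17160 - 6864 = 10296.

10296


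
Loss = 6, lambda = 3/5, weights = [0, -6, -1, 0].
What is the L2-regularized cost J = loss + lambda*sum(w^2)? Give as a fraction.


L2 sq norm = sum(w^2) = 37. J = 6 + 3/5 * 37 = 141/5.

141/5


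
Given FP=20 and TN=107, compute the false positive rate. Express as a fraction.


FPR = FP / (FP + TN) = 20 / 127 = 20/127.

20/127


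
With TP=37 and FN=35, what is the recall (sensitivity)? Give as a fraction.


Recall = TP / (TP + FN) = 37 / 72 = 37/72.

37/72


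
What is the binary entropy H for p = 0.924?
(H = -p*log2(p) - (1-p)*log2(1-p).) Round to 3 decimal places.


H = -0.924*log2(0.924) - 0.076*log2(0.076) = 0.388.

0.388


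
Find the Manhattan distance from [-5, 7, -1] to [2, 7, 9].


d = sum of absolute differences: |-5-2|=7 + |7-7|=0 + |-1-9|=10 = 17.

17


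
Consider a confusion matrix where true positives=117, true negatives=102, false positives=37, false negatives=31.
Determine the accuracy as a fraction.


Accuracy = (TP + TN) / (TP + TN + FP + FN) = (117 + 102) / 287 = 219/287.

219/287


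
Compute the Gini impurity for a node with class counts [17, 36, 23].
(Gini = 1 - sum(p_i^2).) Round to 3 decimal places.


Total = 76. Proportions: 17/76, 36/76, 23/76. sum(p_i^2) = 0.3660. Gini = 1 - 0.3660 = 0.6340, which rounds to 0.634.

0.634


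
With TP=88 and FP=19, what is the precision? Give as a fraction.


Precision = TP / (TP + FP) = 88 / 107 = 88/107.

88/107


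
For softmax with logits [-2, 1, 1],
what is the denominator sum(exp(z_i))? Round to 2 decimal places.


Denom = e^-2=0.1353 + e^1=2.7183 + e^1=2.7183. Sum = 5.5719, which rounds to 5.57.

5.57


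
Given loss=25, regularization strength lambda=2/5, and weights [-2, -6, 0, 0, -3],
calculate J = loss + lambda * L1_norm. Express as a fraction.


L1 norm = sum(|w|) = 11. J = 25 + 2/5 * 11 = 147/5.

147/5


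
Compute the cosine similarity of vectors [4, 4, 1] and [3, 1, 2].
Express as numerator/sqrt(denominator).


dot = 18. |a|^2 = 33, |b|^2 = 14. cos = 18/sqrt(462).

18/sqrt(462)


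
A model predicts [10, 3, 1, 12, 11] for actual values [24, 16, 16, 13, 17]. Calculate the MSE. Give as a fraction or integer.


MSE = (1/5) * ((24-10)^2=196 + (16-3)^2=169 + (16-1)^2=225 + (13-12)^2=1 + (17-11)^2=36). Sum = 627. MSE = 627/5.

627/5


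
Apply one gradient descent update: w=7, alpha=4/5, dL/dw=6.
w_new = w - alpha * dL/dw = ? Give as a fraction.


w_new = 7 - 4/5 * 6 = 7 - 24/5 = 11/5.

11/5


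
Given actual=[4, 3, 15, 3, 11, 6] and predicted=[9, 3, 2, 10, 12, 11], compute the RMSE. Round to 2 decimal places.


MSE = 44.8333. RMSE = sqrt(44.8333) = 6.70.

6.70


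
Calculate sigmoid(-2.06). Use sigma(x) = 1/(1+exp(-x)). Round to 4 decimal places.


sigma(-2.06) = 1/(1+e^(2.06)) = 1/(1+7.845970) = 1/8.845970 = 0.1130.

0.1130


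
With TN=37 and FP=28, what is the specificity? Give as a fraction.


Specificity = TN / (TN + FP) = 37 / 65 = 37/65.

37/65


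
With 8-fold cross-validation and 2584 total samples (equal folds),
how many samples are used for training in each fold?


Each validation fold has 2584/8 = 323 samples. Training set = 2584 - 323 = 2261.

2261


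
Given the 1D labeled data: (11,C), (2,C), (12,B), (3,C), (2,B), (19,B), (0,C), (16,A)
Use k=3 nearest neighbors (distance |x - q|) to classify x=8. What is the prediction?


Distances: |11-8|=3, |2-8|=6, |12-8|=4, |3-8|=5, |2-8|=6, |19-8|=11, |0-8|=8, |16-8|=8. 3 nearest: (11,C), (12,B), (3,C). Counts: {'C': 2, 'B': 1}. Majority class: C.

C


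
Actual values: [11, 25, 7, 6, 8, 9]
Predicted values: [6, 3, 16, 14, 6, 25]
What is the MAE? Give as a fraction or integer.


MAE = (1/6) * (|11-6|=5 + |25-3|=22 + |7-16|=9 + |6-14|=8 + |8-6|=2 + |9-25|=16). Sum = 62. MAE = 31/3.

31/3


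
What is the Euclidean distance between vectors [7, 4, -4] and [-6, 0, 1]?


d = sqrt(sum of squared differences). (7--6)^2=169, (4-0)^2=16, (-4-1)^2=25. Sum = 210.

sqrt(210)


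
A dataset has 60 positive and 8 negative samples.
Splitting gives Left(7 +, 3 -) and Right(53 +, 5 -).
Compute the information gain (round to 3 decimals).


H(parent) = 0.5226. H(left) = 0.8813, H(right) = 0.4237. Weighted = (10/68)*0.8813 + (58/68)*0.4237 = 0.4910. IG = 0.5226 - 0.4910 = 0.0316, which rounds to 0.032.

0.032


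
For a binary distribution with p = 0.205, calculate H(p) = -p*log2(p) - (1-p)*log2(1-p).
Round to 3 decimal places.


H = -0.205*log2(0.205) - 0.795*log2(0.795) = 0.732.

0.732


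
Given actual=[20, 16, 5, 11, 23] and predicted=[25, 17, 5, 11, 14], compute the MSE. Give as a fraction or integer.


MSE = (1/5) * ((20-25)^2=25 + (16-17)^2=1 + (5-5)^2=0 + (11-11)^2=0 + (23-14)^2=81). Sum = 107. MSE = 107/5.

107/5


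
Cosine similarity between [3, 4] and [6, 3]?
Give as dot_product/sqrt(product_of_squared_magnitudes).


dot = 30. |a|^2 = 25, |b|^2 = 45. cos = 30/sqrt(1125).

30/sqrt(1125)


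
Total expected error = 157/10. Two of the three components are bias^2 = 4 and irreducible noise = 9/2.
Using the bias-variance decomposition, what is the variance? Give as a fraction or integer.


Total error = bias^2 + variance + irreducible noise. So variance = 157/10 - 4 - 9/2 = 36/5.

36/5


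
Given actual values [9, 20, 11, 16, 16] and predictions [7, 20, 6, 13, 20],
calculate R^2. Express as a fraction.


Mean(y) = 72/5. SS_res = 54. SS_tot = 386/5. R^2 = 1 - 54/(386/5) = 58/193.

58/193


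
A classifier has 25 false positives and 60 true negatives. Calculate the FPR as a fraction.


FPR = FP / (FP + TN) = 25 / 85 = 5/17.

5/17


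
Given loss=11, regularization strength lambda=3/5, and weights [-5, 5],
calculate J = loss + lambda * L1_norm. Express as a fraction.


L1 norm = sum(|w|) = 10. J = 11 + 3/5 * 10 = 17.

17


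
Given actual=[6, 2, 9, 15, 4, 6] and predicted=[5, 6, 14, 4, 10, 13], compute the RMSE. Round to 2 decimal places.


MSE = 41.3333. RMSE = sqrt(41.3333) = 6.43.

6.43


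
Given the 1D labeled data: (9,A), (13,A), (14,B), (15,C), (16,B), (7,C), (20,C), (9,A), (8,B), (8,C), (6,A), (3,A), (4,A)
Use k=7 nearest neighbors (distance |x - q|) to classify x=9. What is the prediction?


Distances: |9-9|=0, |13-9|=4, |14-9|=5, |15-9|=6, |16-9|=7, |7-9|=2, |20-9|=11, |9-9|=0, |8-9|=1, |8-9|=1, |6-9|=3, |3-9|=6, |4-9|=5. 7 nearest: (9,A), (9,A), (8,B), (8,C), (7,C), (6,A), (13,A). Counts: {'A': 4, 'B': 1, 'C': 2}. Majority class: A.

A


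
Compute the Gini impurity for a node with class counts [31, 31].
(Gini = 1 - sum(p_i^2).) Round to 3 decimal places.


Total = 62. Proportions: 31/62, 31/62. sum(p_i^2) = 0.5000. Gini = 1 - 0.5000 = 0.5000, which rounds to 0.500.

0.500


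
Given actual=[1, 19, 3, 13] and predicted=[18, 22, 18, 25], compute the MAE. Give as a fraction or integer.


MAE = (1/4) * (|1-18|=17 + |19-22|=3 + |3-18|=15 + |13-25|=12). Sum = 47. MAE = 47/4.

47/4


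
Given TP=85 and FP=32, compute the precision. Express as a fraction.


Precision = TP / (TP + FP) = 85 / 117 = 85/117.

85/117


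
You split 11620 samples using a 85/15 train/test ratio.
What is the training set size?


Test set = 11620 * 15% = 1743. Training set = 11620 - 1743 = 9877.

9877


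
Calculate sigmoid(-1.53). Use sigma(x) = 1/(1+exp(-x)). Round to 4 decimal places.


sigma(-1.53) = 1/(1+e^(1.53)) = 1/(1+4.618177) = 1/5.618177 = 0.1780.

0.1780


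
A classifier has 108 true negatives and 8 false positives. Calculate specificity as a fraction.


Specificity = TN / (TN + FP) = 108 / 116 = 27/29.

27/29


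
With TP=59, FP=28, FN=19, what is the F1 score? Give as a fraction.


Precision = 59/87 = 59/87. Recall = 59/78 = 59/78. F1 = 2*P*R/(P+R) = 118/165.

118/165


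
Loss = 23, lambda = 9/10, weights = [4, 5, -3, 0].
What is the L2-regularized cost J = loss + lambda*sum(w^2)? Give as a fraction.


L2 sq norm = sum(w^2) = 50. J = 23 + 9/10 * 50 = 68.

68


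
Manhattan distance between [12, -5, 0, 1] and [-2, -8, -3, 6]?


d = sum of absolute differences: |12--2|=14 + |-5--8|=3 + |0--3|=3 + |1-6|=5 = 25.

25


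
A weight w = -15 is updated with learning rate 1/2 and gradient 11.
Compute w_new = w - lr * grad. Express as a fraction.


w_new = -15 - 1/2 * 11 = -15 - 11/2 = -41/2.

-41/2


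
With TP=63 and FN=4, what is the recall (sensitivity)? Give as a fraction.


Recall = TP / (TP + FN) = 63 / 67 = 63/67.

63/67


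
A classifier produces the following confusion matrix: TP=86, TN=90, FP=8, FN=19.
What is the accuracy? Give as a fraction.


Accuracy = (TP + TN) / (TP + TN + FP + FN) = (86 + 90) / 203 = 176/203.

176/203
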